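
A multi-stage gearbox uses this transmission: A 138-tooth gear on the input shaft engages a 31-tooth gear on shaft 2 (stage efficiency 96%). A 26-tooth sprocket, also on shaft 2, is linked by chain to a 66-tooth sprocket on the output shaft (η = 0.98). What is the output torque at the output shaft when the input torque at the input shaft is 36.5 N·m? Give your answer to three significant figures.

19.6 N·m

Gear mesh: ratio = 31/138 = 0.22464; torque at shaft 2 = 36.5 × 0.22464 × 0.96 = 7.8713 N·m.
Chain: ratio = 66/26 = 2.5385; torque at the output shaft = 7.8713 × 2.5385 × 0.98 = 19.581 N·m.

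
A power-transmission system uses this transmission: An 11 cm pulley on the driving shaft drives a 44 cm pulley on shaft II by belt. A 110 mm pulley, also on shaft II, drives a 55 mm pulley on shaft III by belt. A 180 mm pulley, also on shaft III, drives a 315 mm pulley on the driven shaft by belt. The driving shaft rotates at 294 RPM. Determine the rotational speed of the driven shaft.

84 RPM

Belt: ratio = 44/11 = 4, so shaft II turns at 294 / 4 = 73.5 RPM.
Belt: ratio = 55/110 = 0.5, so shaft III turns at 73.5 / 0.5 = 147 RPM.
Belt: ratio = 315/180 = 1.75, so the driven shaft turns at 147 / 1.75 = 84 RPM.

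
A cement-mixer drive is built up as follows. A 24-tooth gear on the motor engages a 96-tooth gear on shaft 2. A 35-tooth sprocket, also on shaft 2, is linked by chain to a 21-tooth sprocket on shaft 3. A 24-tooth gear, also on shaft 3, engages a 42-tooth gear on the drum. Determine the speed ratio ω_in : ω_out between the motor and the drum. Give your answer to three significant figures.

4.20

Each stage contributes driven/driver: gear mesh 96/24 = 4, chain 21/35 = 0.6, gear mesh 42/24 = 1.75.
Overall: 4 × 0.6 × 1.75 = 4.2.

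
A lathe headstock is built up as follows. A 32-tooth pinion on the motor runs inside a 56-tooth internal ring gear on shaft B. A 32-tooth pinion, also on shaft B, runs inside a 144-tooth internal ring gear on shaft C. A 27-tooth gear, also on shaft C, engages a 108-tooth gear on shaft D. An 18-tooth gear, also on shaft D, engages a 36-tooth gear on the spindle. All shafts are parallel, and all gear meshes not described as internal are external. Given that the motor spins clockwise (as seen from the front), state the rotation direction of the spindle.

clockwise

the motor → shaft B: internal mesh, same direction → CW.
shaft B → shaft C: internal mesh, same direction → CW.
shaft C → shaft D: external mesh, 1 reversal → CCW.
shaft D → the spindle: external mesh, 1 reversal → CW.
2 reversals in total — an even number — so the spindle turns the same way as the motor.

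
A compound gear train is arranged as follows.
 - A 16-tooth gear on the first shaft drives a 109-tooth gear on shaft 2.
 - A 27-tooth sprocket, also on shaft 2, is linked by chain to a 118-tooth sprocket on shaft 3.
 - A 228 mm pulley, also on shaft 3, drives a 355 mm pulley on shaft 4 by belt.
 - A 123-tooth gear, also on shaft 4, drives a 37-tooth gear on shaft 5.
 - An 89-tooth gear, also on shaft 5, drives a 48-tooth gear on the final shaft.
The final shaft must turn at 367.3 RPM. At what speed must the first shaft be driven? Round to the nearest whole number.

Overall ratio R = 6.8125 × 4.3704 × 1.557 × 0.30081 × 0.53933 = 7.5208.
Required input speed = output speed × R = 367.3 × 7.5208 = 2762.4 RPM.

2762 RPM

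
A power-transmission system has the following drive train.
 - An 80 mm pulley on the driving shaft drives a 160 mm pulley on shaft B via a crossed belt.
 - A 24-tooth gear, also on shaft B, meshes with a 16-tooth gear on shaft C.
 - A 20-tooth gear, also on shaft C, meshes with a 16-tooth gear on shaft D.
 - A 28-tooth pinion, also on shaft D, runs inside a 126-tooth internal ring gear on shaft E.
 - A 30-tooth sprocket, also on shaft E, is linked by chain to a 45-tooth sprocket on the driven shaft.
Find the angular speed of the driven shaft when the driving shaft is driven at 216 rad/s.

30 rad/s

the driving shaft → shaft B (belt, 160/80): 216 ÷ 2 = 108 rad/s
shaft B → shaft C (gear mesh, 16/24): 108 ÷ 0.66667 = 162 rad/s
shaft C → shaft D (gear mesh, 16/20): 162 ÷ 0.8 = 202.5 rad/s
shaft D → shaft E (internal gear, 126/28): 202.5 ÷ 4.5 = 45 rad/s
shaft E → the driven shaft (chain, 45/30): 45 ÷ 1.5 = 30 rad/s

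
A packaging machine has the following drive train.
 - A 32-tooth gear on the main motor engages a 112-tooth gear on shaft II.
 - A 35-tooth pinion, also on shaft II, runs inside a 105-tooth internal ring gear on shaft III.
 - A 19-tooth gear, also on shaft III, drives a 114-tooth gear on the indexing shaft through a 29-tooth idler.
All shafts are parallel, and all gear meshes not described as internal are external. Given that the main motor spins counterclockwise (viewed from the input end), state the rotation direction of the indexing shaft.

the main motor → shaft II: external mesh, 1 reversal → CW.
shaft II → shaft III: internal mesh, same direction → CW.
shaft III → the indexing shaft: driver → idler → driven is 2 external meshes, 2 reversals → CW.
3 reversals in total — an odd number — so the indexing shaft turns opposite to the main motor.

clockwise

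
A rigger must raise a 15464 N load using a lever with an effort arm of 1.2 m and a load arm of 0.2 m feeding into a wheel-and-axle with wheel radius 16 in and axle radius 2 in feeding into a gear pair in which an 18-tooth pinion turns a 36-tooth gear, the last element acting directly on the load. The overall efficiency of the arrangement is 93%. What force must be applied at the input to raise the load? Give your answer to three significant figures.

Lever MA = effort arm / load arm = 1.2/0.2 = 6.
Wheel-and-axle MA = R/r = 16/2 = 8.
Gear pair MA = 36/18 = 2.
Combined ideal MA = 6 × 8 × 2 = 96.
Actual MA = 96 × 0.93 = 89.28.
Effort = load / actual MA = 15464 / 89.28 = 173.21 N.

173 N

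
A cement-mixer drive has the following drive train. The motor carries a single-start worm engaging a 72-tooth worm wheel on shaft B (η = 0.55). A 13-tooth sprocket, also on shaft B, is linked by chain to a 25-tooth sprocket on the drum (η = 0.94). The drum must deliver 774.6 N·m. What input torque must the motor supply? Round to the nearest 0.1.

Overall ratio R = 72 × 1.9231 = 138.46; overall efficiency η = 0.55 × 0.94 = 0.5170.
Input torque = output torque / (R × η) = 774.6 / (138.46 × 0.5170) = 10.821 N·m.

10.8 N·m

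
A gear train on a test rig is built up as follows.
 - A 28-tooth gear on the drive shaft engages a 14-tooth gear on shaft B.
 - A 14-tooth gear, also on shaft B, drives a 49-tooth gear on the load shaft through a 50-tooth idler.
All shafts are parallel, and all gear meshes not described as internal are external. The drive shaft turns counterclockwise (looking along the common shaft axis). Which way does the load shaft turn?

the drive shaft → shaft B: external mesh, 1 reversal → CW.
shaft B → the load shaft: driver → idler → driven is 2 external meshes, 2 reversals → CW.
3 reversals in total — an odd number — so the load shaft turns opposite to the drive shaft.

clockwise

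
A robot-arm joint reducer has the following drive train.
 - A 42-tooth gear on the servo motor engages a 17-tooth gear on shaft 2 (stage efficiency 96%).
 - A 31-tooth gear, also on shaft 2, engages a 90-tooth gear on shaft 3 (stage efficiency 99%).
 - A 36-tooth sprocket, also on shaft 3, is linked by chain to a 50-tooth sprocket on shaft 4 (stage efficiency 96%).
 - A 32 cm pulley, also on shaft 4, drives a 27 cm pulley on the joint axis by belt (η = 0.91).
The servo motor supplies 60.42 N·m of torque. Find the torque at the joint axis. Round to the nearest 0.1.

69.1 N·m

After the gear mesh (17/42): 60.42 × 0.40476 × 0.96 = 23.477 N·m
After the gear mesh (90/31): 23.477 × 2.9032 × 0.99 = 67.479 N·m
After the chain (50/36): 67.479 × 1.3889 × 0.96 = 89.972 N·m
After the belt (27/32): 89.972 × 0.84375 × 0.91 = 69.081 N·m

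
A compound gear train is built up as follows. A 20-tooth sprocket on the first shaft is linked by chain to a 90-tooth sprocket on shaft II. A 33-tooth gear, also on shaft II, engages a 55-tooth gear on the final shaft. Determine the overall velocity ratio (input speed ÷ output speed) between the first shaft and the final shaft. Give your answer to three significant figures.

Each stage contributes driven/driver: chain 90/20 = 4.5, gear mesh 55/33 = 1.6667.
Overall: 4.5 × 1.6667 = 7.5.

7.50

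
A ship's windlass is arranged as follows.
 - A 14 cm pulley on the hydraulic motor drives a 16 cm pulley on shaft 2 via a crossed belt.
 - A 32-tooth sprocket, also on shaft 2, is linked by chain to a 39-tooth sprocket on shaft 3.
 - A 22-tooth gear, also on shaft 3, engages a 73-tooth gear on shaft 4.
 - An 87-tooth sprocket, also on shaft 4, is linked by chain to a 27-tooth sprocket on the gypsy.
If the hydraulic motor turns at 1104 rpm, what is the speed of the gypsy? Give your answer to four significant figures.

769.7 rpm

the hydraulic motor → shaft 2 (belt, 16/14): 1104 ÷ 1.1429 = 966 rpm
shaft 2 → shaft 3 (chain, 39/32): 966 ÷ 1.2188 = 792.62 rpm
shaft 3 → shaft 4 (gear mesh, 73/22): 792.62 ÷ 3.3182 = 238.87 rpm
shaft 4 → the gypsy (chain, 27/87): 238.87 ÷ 0.31034 = 769.69 rpm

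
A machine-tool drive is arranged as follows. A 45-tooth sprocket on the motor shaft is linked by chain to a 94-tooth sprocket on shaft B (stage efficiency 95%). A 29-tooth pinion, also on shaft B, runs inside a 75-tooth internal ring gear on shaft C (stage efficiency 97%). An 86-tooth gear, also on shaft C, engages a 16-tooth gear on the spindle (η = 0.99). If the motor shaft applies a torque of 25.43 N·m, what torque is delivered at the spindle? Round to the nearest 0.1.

23.3 N·m

Chain: ratio = 94/45 = 2.0889; torque at shaft B = 25.43 × 2.0889 × 0.95 = 50.464 N·m.
Internal gear: ratio = 75/29 = 2.5862; torque at shaft C = 50.464 × 2.5862 × 0.97 = 126.6 N·m.
Gear mesh: ratio = 16/86 = 0.18605; torque at the spindle = 126.6 × 0.18605 × 0.99 = 23.317 N·m.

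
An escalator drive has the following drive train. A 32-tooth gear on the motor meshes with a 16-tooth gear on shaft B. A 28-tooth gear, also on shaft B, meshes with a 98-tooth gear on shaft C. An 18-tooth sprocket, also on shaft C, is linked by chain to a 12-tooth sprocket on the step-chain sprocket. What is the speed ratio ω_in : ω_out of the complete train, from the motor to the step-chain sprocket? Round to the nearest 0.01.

Each stage contributes driven/driver: gear mesh 16/32 = 0.5, gear mesh 98/28 = 3.5, chain 12/18 = 0.66667.
Overall: 0.5 × 3.5 × 0.66667 = 1.1667.

1.17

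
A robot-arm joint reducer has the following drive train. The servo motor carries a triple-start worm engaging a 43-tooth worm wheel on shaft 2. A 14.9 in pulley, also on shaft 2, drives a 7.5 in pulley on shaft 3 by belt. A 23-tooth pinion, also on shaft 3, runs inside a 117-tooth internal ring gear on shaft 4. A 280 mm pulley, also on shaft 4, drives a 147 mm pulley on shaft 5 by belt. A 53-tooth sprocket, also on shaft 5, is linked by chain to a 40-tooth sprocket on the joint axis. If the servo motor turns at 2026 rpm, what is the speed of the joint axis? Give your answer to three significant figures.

139 rpm

worm 43/3 = 14.333 → 2026/14.333 = 141.35 rpm
belt 7.5/14.9 = 0.50336 → 141.35/0.50336 = 280.81 rpm
internal gear 117/23 = 5.087 → 280.81/5.087 = 55.203 rpm
belt 147/280 = 0.525 → 55.203/0.525 = 105.15 rpm
chain 40/53 = 0.75472 → 105.15/0.75472 = 139.32 rpm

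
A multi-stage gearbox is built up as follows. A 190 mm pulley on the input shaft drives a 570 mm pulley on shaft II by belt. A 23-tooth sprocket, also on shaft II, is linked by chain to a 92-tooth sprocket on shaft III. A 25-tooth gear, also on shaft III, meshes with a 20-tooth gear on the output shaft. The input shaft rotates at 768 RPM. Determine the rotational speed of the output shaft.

Belt: ratio = 570/190 = 3, so shaft II turns at 768 / 3 = 256 RPM.
Chain: ratio = 92/23 = 4, so shaft III turns at 256 / 4 = 64 RPM.
Gear mesh: ratio = 20/25 = 0.8, so the output shaft turns at 64 / 0.8 = 80 RPM.

80 RPM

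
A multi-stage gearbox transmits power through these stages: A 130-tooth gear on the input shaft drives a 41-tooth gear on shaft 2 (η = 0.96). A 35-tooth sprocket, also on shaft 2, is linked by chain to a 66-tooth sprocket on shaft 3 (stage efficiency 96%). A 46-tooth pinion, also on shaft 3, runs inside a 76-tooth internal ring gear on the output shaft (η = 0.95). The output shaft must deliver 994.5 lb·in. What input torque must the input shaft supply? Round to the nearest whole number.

Overall ratio R = 0.31538 × 1.8857 × 1.6522 = 0.98259; overall efficiency η = 0.96 × 0.96 × 0.95 = 0.8755.
Input torque = output torque / (R × η) = 994.5 / (0.98259 × 0.8755) = 1156 lb·in.

1156 lb·in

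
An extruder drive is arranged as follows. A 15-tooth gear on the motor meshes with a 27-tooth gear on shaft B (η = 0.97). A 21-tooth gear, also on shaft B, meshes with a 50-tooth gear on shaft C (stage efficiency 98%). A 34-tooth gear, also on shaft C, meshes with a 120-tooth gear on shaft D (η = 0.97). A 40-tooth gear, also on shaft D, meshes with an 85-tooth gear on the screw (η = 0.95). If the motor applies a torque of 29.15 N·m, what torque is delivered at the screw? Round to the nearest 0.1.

820.8 N·m

gear mesh 27/15 = 1.8 → τ = 29.15·1.8·0.97 = 50.896 N·m
gear mesh 50/21 = 2.381 → τ = 50.896·2.381·0.98 = 118.76 N·m
gear mesh 120/34 = 3.5294 → τ = 118.76·3.5294·0.97 = 406.57 N·m
gear mesh 85/40 = 2.125 → τ = 406.57·2.125·0.95 = 820.76 N·m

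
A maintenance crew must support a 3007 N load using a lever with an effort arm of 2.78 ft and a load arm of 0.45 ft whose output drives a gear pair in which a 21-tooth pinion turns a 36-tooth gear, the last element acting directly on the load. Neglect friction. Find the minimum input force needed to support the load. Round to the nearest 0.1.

Lever MA = effort arm / load arm = 2.78/0.45 = 6.1778.
Gear pair MA = 36/21 = 1.7143.
Combined ideal MA = 6.1778 × 1.7143 = 10.59.
Effort = load / MA = 3007 / 10.59 = 283.93 N.

283.9 N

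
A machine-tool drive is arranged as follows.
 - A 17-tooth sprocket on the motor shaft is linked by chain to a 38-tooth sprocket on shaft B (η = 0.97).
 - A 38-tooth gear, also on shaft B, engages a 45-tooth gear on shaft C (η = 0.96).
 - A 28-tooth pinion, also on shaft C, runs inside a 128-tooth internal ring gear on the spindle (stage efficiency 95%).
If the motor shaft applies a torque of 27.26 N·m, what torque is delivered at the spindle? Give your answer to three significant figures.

Chain: ratio = 38/17 = 2.2353; torque at shaft B = 27.26 × 2.2353 × 0.97 = 59.106 N·m.
Gear mesh: ratio = 45/38 = 1.1842; torque at shaft C = 59.106 × 1.1842 × 0.96 = 67.194 N·m.
Internal gear: ratio = 128/28 = 4.5714; torque at the spindle = 67.194 × 4.5714 × 0.95 = 291.82 N·m.

292 N·m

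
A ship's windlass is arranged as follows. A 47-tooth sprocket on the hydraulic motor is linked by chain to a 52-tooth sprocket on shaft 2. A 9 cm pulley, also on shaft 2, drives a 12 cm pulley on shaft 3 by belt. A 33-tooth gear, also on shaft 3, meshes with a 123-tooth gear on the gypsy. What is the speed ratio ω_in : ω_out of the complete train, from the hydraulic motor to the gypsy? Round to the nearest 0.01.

Each stage contributes driven/driver: chain 52/47 = 1.1064, belt 12/9 = 1.3333, gear mesh 123/33 = 3.7273.
Overall: 1.1064 × 1.3333 × 3.7273 = 5.4984.

5.50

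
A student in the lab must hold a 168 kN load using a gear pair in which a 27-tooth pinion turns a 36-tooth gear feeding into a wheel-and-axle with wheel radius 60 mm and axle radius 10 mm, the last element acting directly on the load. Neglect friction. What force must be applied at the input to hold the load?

Gear pair MA = 36/27 = 1.3333.
Wheel-and-axle MA = R/r = 60/10 = 6.
Combined ideal MA = 1.3333 × 6 = 8.
Effort = load / MA = 168 / 8 = 21 kN.

21 kN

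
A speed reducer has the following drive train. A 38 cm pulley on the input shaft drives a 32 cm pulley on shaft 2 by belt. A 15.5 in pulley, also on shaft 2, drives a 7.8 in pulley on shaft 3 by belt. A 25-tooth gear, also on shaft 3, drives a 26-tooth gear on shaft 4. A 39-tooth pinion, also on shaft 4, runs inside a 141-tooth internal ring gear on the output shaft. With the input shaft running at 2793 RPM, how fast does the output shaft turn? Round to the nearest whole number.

belt 32/38 = 0.84211 → 2793/0.84211 = 3316.7 RPM
belt 7.8/15.5 = 0.50323 → 3316.7/0.50323 = 6590.9 RPM
gear mesh 26/25 = 1.04 → 6590.9/1.04 = 6337.4 RPM
internal gear 141/39 = 3.6154 → 6337.4/3.6154 = 1752.9 RPM

1753 RPM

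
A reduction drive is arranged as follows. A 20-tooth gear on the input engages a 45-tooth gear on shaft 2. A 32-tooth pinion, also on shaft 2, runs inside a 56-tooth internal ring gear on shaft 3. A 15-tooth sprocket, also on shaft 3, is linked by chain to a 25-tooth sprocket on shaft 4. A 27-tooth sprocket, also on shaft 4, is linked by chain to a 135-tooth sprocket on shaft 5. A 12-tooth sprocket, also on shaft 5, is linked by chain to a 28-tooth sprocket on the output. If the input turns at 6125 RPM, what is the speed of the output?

80 RPM

gear mesh 45/20 = 2.25 → 6125/2.25 = 2722.2 RPM
internal gear 56/32 = 1.75 → 2722.2/1.75 = 1555.6 RPM
chain 25/15 = 1.6667 → 1555.6/1.6667 = 933.33 RPM
chain 135/27 = 5 → 933.33/5 = 186.67 RPM
chain 28/12 = 2.3333 → 186.67/2.3333 = 80 RPM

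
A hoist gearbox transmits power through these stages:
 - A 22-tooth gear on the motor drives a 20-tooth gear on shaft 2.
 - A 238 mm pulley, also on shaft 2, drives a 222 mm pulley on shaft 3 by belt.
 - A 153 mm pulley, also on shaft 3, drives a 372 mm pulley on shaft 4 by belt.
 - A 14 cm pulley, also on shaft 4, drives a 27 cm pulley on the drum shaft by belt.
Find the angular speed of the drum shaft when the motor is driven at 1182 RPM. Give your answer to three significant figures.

Gear mesh: ratio = 20/22 = 0.90909, so shaft 2 turns at 1182 / 0.90909 = 1300.2 RPM.
Belt: ratio = 222/238 = 0.93277, so shaft 3 turns at 1300.2 / 0.93277 = 1393.9 RPM.
Belt: ratio = 372/153 = 2.4314, so shaft 4 turns at 1393.9 / 2.4314 = 573.3 RPM.
Belt: ratio = 27/14 = 1.9286, so the drum shaft turns at 573.3 / 1.9286 = 297.27 RPM.

297 RPM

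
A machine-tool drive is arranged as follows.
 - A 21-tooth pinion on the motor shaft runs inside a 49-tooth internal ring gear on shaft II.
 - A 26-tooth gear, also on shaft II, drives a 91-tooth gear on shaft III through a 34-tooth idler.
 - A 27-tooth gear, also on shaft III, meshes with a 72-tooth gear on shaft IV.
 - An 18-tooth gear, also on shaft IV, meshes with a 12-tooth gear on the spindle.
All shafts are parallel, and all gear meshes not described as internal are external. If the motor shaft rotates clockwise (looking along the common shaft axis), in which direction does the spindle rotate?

the motor shaft → shaft II: internal mesh, same direction → CW.
shaft II → shaft III: driver → idler → driven is 2 external meshes, 2 reversals → CW.
shaft III → shaft IV: external mesh, 1 reversal → CCW.
shaft IV → the spindle: external mesh, 1 reversal → CW.
4 reversals in total — an even number — so the spindle turns the same way as the motor shaft.

clockwise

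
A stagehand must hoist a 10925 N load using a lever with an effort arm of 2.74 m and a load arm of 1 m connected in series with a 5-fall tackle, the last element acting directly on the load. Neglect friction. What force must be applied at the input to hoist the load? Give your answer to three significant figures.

Lever MA = effort arm / load arm = 2.74/1 = 2.74.
Block-and-tackle MA = number of supporting rope parts = 5.
Combined ideal MA = 2.74 × 5 = 13.7.
Effort = load / MA = 10925 / 13.7 = 797.45 N.

797 N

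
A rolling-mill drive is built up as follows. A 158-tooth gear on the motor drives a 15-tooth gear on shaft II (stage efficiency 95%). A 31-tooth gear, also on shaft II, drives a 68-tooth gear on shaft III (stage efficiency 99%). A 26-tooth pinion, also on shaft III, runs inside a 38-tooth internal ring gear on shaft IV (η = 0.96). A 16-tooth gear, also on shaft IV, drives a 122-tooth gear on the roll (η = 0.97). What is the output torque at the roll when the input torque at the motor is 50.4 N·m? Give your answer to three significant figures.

gear mesh 15/158 = 0.094937 → τ = 50.4·0.094937·0.95 = 4.5456 N·m
gear mesh 68/31 = 2.1935 → τ = 4.5456·2.1935·0.99 = 9.8712 N·m
internal gear 38/26 = 1.4615 → τ = 9.8712·1.4615·0.96 = 13.85 N·m
gear mesh 122/16 = 7.625 → τ = 13.85·7.625·0.97 = 102.44 N·m

102 N·m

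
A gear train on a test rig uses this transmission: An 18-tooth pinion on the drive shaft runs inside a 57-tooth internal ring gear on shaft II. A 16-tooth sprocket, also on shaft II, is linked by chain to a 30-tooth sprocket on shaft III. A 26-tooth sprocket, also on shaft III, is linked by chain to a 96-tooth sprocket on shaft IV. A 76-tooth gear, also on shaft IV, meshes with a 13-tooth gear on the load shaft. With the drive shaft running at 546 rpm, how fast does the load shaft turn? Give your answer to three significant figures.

146 rpm

the drive shaft → shaft II (internal gear, 57/18): 546 ÷ 3.1667 = 172.42 rpm
shaft II → shaft III (chain, 30/16): 172.42 ÷ 1.875 = 91.958 rpm
shaft III → shaft IV (chain, 96/26): 91.958 ÷ 3.6923 = 24.905 rpm
shaft IV → the load shaft (gear mesh, 13/76): 24.905 ÷ 0.17105 = 145.6 rpm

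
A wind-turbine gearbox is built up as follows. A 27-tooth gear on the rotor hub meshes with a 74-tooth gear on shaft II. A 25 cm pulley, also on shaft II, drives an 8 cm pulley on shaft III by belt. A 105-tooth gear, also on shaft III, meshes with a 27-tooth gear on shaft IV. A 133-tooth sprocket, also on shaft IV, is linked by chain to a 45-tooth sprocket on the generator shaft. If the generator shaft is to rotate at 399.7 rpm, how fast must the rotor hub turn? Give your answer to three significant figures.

30.5 rpm

Overall ratio R = 2.7407 × 0.32 × 0.25714 × 0.33835 = 0.076305.
Required input speed = output speed × R = 399.7 × 0.076305 = 30.499 rpm.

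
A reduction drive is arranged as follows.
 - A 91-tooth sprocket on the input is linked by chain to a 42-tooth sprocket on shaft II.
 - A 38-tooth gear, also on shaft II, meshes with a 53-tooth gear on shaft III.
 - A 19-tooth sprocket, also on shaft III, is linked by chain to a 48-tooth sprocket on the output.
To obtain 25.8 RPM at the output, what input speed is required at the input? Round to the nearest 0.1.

42.0 RPM

Overall ratio R = 0.46154 × 1.3947 × 2.5263 = 1.6263.
Required input speed = output speed × R = 25.8 × 1.6263 = 41.957 RPM.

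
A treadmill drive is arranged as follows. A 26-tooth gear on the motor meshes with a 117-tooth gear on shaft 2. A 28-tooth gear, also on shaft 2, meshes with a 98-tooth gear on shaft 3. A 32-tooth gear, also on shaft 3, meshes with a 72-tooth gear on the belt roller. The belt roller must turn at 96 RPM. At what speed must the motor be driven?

Overall ratio R = 4.5 × 3.5 × 2.25 = 35.438.
Required input speed = output speed × R = 96 × 35.438 = 3402 RPM.

3402 RPM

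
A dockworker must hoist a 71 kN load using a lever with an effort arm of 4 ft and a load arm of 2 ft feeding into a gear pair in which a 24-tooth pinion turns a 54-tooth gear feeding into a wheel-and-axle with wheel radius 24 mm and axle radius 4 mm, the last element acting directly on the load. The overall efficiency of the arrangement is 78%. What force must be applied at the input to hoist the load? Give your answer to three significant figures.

3.37 kN

Lever MA = effort arm / load arm = 4/2 = 2.
Gear pair MA = 54/24 = 2.25.
Wheel-and-axle MA = R/r = 24/4 = 6.
Combined ideal MA = 2 × 2.25 × 6 = 27.
Actual MA = 27 × 0.78 = 21.06.
Effort = load / actual MA = 71 / 21.06 = 3.3713 kN.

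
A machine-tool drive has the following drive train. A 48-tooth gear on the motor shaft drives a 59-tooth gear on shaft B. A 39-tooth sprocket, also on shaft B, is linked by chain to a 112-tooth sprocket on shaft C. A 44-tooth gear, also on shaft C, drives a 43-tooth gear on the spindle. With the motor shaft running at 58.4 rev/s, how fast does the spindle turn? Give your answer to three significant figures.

16.9 rev/s

Gear mesh: ratio = 59/48 = 1.2292, so shaft B turns at 58.4 / 1.2292 = 47.512 rev/s.
Chain: ratio = 112/39 = 2.8718, so shaft C turns at 47.512 / 2.8718 = 16.544 rev/s.
Gear mesh: ratio = 43/44 = 0.97727, so the spindle turns at 16.544 / 0.97727 = 16.929 rev/s.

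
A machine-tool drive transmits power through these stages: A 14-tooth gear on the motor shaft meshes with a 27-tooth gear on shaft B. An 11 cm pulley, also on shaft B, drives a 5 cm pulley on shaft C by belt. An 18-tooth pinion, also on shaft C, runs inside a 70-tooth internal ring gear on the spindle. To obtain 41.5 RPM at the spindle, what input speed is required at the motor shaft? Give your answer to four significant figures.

Overall ratio R = 1.9286 × 0.45455 × 3.8889 = 3.4091.
Required input speed = output speed × R = 41.5 × 3.4091 = 141.48 RPM.

141.5 RPM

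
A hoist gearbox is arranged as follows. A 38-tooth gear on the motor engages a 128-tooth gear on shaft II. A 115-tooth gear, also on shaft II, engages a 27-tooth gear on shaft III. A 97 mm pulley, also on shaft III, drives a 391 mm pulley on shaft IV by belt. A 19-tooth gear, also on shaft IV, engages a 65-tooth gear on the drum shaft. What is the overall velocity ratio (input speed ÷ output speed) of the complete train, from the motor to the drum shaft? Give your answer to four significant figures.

Each stage contributes driven/driver: gear mesh 128/38 = 3.3684, gear mesh 27/115 = 0.23478, belt 391/97 = 4.0309, gear mesh 65/19 = 3.4211.
Overall: 3.3684 × 0.23478 × 4.0309 × 3.4211 = 10.906.

10.91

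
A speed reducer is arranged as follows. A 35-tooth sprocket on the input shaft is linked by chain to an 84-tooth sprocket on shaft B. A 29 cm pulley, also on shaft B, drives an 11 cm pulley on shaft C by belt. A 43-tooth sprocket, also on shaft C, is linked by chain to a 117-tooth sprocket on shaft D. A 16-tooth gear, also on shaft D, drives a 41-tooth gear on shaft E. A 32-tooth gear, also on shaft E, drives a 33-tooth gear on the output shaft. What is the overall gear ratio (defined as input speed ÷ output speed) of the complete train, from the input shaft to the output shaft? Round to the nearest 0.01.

Each stage contributes driven/driver: chain 84/35 = 2.4, belt 11/29 = 0.37931, chain 117/43 = 2.7209, gear mesh 41/16 = 2.5625, gear mesh 33/32 = 1.0312.
Overall: 2.4 × 0.37931 × 2.7209 × 2.5625 × 1.0312 = 6.5456.

6.55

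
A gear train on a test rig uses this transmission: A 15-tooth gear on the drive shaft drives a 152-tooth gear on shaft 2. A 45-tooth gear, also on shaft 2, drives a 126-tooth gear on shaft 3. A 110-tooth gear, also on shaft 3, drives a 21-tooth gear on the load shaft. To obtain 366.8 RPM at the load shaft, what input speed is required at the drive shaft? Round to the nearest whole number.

Overall ratio R = 10.133 × 2.8 × 0.19091 = 5.4167.
Required input speed = output speed × R = 366.8 × 5.4167 = 1986.9 RPM.

1987 RPM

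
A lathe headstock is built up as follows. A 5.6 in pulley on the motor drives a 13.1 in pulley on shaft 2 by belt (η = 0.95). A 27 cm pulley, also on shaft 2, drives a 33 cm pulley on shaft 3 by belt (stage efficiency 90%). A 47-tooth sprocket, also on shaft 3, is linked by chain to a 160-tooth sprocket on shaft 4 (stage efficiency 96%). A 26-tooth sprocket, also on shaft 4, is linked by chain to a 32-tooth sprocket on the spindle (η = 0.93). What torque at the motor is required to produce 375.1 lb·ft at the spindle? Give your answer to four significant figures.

41.02 lb·ft

Overall ratio R = 2.3393 × 1.2222 × 3.4043 × 1.2308 = 11.979; overall efficiency η = 0.95 × 0.90 × 0.96 × 0.93 = 0.7633.
Input torque = output torque / (R × η) = 375.1 / (11.979 × 0.7633) = 41.02 lb·ft.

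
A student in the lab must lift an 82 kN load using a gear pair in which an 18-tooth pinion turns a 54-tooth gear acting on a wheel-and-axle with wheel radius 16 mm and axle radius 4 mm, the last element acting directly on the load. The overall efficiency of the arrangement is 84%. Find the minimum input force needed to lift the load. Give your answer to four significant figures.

Gear pair MA = 54/18 = 3.
Wheel-and-axle MA = R/r = 16/4 = 4.
Combined ideal MA = 3 × 4 = 12.
Actual MA = 12 × 0.84 = 10.08.
Effort = load / actual MA = 82 / 10.08 = 8.1349 kN.

8.135 kN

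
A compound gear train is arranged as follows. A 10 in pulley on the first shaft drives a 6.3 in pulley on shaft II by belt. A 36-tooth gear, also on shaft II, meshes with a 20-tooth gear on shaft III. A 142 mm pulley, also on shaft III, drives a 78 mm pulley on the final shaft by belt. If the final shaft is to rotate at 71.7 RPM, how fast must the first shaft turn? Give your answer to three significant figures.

Overall ratio R = 0.63 × 0.55556 × 0.5493 = 0.19225.
Required input speed = output speed × R = 71.7 × 0.19225 = 13.785 RPM.

13.8 RPM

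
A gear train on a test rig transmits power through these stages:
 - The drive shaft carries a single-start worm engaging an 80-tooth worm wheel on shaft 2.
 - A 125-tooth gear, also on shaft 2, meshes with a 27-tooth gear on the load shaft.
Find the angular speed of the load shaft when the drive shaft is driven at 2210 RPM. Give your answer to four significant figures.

the drive shaft → shaft 2 (worm, 80/1): 2210 ÷ 80 = 27.625 RPM
shaft 2 → the load shaft (gear mesh, 27/125): 27.625 ÷ 0.216 = 127.89 RPM

127.9 RPM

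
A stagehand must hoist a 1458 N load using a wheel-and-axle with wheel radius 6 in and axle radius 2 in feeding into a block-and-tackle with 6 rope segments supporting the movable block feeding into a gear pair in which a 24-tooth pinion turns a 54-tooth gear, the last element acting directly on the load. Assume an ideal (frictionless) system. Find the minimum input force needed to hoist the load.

Wheel-and-axle MA = R/r = 6/2 = 3.
Block-and-tackle MA = number of supporting rope parts = 6.
Gear pair MA = 54/24 = 2.25.
Combined ideal MA = 3 × 6 × 2.25 = 40.5.
Effort = load / MA = 1458 / 40.5 = 36 N.

36 N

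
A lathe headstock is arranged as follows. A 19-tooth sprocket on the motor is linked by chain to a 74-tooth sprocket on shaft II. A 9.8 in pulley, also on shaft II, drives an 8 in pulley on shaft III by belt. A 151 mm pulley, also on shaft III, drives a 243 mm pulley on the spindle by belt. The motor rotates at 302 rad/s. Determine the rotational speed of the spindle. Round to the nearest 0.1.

chain 74/19 = 3.8947 → 302/3.8947 = 77.541 rad/s
belt 8/9.8 = 0.81633 → 77.541/0.81633 = 94.987 rad/s
belt 243/151 = 1.6093 → 94.987/1.6093 = 59.025 rad/s

59.0 rad/s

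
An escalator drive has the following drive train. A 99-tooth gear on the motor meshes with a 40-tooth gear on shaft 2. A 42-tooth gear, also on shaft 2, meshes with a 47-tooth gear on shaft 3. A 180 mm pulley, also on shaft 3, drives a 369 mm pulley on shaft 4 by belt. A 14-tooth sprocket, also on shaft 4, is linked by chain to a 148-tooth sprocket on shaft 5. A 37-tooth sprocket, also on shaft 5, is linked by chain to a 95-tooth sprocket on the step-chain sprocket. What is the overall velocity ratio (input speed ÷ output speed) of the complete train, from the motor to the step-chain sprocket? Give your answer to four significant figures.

25.16

Each stage contributes driven/driver: gear mesh 40/99 = 0.40404, gear mesh 47/42 = 1.119, belt 369/180 = 2.05, chain 148/14 = 10.571, chain 95/37 = 2.5676.
Overall: 0.40404 × 1.119 × 2.05 × 10.571 × 2.5676 = 25.158.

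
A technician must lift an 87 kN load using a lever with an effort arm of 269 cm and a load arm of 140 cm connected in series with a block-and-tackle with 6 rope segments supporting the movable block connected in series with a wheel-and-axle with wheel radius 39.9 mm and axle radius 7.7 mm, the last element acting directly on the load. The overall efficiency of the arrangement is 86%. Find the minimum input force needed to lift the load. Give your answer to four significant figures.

1.693 kN

Lever MA = effort arm / load arm = 269/140 = 1.9214.
Block-and-tackle MA = number of supporting rope parts = 6.
Wheel-and-axle MA = R/r = 39.9/7.7 = 5.1818.
Combined ideal MA = 1.9214 × 6 × 5.1818 = 59.739.
Actual MA = 59.739 × 0.86 = 51.376.
Effort = load / actual MA = 87 / 51.376 = 1.6934 kN.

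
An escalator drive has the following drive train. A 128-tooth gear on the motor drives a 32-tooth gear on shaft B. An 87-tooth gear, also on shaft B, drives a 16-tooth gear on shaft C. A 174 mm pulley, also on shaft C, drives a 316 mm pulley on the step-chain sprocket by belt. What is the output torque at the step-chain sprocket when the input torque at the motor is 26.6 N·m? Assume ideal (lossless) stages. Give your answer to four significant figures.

After the gear mesh (32/128): 26.6 × 0.25 = 6.65 N·m
After the gear mesh (16/87): 6.65 × 0.18391 = 1.223 N·m
After the belt (316/174): 1.223 × 1.8161 = 2.2211 N·m

2.221 N·m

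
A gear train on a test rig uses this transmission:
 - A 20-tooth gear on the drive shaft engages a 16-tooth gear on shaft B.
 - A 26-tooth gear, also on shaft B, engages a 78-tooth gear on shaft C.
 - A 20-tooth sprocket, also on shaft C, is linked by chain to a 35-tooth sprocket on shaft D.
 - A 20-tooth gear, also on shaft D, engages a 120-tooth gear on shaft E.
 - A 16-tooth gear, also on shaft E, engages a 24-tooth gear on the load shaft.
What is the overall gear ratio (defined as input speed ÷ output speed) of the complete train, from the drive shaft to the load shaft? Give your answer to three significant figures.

Each stage contributes driven/driver: gear mesh 16/20 = 0.8, gear mesh 78/26 = 3, chain 35/20 = 1.75, gear mesh 120/20 = 6, gear mesh 24/16 = 1.5.
Overall: 0.8 × 3 × 1.75 × 6 × 1.5 = 37.8.

37.8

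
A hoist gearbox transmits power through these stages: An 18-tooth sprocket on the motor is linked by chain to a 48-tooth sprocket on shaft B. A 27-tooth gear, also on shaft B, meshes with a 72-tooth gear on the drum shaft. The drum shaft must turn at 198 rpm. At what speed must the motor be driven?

1408 rpm

Overall ratio R = 2.6667 × 2.6667 = 7.1111.
Required input speed = output speed × R = 198 × 7.1111 = 1408 rpm.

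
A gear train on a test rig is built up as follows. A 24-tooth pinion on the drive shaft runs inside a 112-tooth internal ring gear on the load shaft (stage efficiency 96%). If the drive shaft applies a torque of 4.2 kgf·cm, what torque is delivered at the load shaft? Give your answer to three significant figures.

After the internal gear (112/24): 4.2 × 4.6667 × 0.96 = 18.816 kgf·cm

18.8 kgf·cm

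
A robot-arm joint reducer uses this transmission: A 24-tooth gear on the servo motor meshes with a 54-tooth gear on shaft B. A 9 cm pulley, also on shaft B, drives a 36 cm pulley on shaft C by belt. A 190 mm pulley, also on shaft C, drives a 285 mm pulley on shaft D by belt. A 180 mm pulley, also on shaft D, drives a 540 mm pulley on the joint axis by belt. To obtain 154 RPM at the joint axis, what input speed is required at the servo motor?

Overall ratio R = 2.25 × 4 × 1.5 × 3 = 40.5.
Required input speed = output speed × R = 154 × 40.5 = 6237 RPM.

6237 RPM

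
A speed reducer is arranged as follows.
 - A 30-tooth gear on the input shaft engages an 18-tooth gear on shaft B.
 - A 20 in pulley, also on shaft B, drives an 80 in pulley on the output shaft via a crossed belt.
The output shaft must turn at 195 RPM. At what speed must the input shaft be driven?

468 RPM

Overall ratio R = 0.6 × 4 = 2.4.
Required input speed = output speed × R = 195 × 2.4 = 468 RPM.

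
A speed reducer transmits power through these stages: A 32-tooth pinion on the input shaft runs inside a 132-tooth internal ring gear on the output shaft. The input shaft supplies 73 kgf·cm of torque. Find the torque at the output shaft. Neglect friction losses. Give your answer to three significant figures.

301 kgf·cm

After the internal gear (132/32): 73 × 4.125 = 301.12 kgf·cm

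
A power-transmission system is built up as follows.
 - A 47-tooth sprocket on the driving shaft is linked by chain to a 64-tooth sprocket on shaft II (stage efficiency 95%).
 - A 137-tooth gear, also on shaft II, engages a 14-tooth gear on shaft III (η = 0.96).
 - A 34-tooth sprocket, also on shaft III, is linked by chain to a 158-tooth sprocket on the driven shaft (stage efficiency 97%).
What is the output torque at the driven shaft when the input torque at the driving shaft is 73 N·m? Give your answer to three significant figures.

After the chain (64/47): 73 × 1.3617 × 0.95 = 94.434 N·m
After the gear mesh (14/137): 94.434 × 0.10219 × 0.96 = 9.2642 N·m
After the chain (158/34): 9.2642 × 4.6471 × 0.97 = 41.76 N·m

41.8 N·m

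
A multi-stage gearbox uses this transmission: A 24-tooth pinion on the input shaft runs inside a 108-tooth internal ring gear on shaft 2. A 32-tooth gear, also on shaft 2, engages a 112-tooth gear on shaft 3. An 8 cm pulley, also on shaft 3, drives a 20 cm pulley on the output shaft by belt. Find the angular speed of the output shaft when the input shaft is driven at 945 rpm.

24 rpm

the input shaft → shaft 2 (internal gear, 108/24): 945 ÷ 4.5 = 210 rpm
shaft 2 → shaft 3 (gear mesh, 112/32): 210 ÷ 3.5 = 60 rpm
shaft 3 → the output shaft (belt, 20/8): 60 ÷ 2.5 = 24 rpm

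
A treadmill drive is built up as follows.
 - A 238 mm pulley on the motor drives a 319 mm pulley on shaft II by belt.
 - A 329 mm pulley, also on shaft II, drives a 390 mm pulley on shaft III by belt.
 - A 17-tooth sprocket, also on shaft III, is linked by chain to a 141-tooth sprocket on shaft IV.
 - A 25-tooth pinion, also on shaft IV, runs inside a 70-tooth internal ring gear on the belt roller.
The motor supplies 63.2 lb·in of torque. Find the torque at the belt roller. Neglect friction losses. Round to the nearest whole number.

After the belt (319/238): 63.2 × 1.3403 = 84.709 lb·in
After the belt (390/329): 84.709 × 1.1854 = 100.42 lb·in
After the chain (141/17): 100.42 × 8.2941 = 832.86 lb·in
After the internal gear (70/25): 832.86 × 2.8 = 2332 lb·in

2332 lb·in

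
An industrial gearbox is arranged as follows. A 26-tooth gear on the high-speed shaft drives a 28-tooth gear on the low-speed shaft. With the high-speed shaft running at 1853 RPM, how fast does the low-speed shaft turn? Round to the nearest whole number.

Gear mesh: ratio = 28/26 = 1.0769, so the low-speed shaft turns at 1853 / 1.0769 = 1720.6 RPM.

1721 RPM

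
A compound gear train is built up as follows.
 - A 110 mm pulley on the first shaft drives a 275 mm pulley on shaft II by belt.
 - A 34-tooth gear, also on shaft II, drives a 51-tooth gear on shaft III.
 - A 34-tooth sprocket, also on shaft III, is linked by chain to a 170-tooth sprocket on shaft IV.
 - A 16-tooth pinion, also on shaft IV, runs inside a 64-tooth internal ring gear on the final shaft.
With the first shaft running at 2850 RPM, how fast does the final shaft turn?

38 RPM

belt 275/110 = 2.5 → 2850/2.5 = 1140 RPM
gear mesh 51/34 = 1.5 → 1140/1.5 = 760 RPM
chain 170/34 = 5 → 760/5 = 152 RPM
internal gear 64/16 = 4 → 152/4 = 38 RPM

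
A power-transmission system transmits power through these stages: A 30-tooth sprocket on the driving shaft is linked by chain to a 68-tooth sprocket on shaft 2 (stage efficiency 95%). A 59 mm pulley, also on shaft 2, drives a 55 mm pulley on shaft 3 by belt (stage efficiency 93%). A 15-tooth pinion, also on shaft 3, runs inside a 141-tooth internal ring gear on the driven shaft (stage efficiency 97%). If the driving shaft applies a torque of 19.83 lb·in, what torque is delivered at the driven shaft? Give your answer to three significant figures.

338 lb·in

Chain: ratio = 68/30 = 2.2667; torque at shaft 2 = 19.83 × 2.2667 × 0.95 = 42.701 lb·in.
Belt: ratio = 55/59 = 0.9322; torque at shaft 3 = 42.701 × 0.9322 × 0.93 = 37.019 lb·in.
Internal gear: ratio = 141/15 = 9.4; torque at the driven shaft = 37.019 × 9.4 × 0.97 = 337.54 lb·in.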